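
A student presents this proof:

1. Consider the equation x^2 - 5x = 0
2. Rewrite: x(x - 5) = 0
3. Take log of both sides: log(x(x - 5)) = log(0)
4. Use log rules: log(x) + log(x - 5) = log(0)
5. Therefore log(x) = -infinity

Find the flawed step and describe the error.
Step 3: Take log of both sides: log(x(x - 5)) = log(0)

Step 3 takes the logarithm of both sides, resulting in log(0) on the right side. The logarithm is only defined for positive numbers; log(0) is undefined (approaches negative infinity). This operation is invalid.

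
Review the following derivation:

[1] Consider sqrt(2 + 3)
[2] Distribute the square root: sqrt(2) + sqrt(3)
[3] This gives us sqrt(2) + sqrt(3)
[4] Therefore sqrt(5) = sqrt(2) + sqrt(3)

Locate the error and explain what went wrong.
Step 2: Distribute the square root: sqrt(2) + sqrt(3)

Step 2 incorrectly 'distributes' the square root over addition. The square root function does not distribute: sqrt(a + b) ≠ sqrt(a) + sqrt(b). In fact, sqrt(2 + 3) = sqrt(5) ≈ 2.2361, while sqrt(2) + sqrt(3) ≈ 3.1463.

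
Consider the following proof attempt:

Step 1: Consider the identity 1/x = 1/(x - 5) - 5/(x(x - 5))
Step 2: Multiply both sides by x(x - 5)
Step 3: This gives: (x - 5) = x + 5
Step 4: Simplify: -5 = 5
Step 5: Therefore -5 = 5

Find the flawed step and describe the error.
Step 3: This gives: (x - 5) = x + 5

Step 3 makes a sign error when clearing denominators. Multiplying -5/(x(x - 5)) by x(x - 5) gives -5, not +5. The correct result is (x - 5) = x - 5, which is trivially true, not (x - 5) = x + 5. (Step 1 is a valid identity: 1/(x - 5) - 5/(x(x - 5)) = (x - 5)/(x(x - 5)) = 1/x.)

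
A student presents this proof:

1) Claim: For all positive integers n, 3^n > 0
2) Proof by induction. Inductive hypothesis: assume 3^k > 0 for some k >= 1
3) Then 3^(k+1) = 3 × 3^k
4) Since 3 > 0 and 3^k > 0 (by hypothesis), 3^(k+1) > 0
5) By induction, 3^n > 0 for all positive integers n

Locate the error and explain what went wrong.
Step 5: By induction, 3^n > 0 for all positive integers n

Step 5 concludes the proof by induction, but no base case was ever established. A valid induction proof requires: (1) a base case proving 3^1 > 0, and (2) an inductive step showing IF 3^k > 0 THEN 3^(k+1) > 0. Steps 2-4 correctly establish the inductive step, but without the base case the conclusion in step 5 does not follow.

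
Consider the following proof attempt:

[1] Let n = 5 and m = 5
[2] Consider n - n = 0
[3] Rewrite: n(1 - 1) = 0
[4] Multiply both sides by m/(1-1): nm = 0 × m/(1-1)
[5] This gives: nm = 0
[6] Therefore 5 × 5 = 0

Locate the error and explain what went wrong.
Step 4: Multiply both sides by m/(1-1): nm = 0 × m/(1-1)

Step 4 multiplies both sides by m/(1-1). However, 1-1 = 0, so this is multiplication by m/0, which is undefined. We cannot multiply by an undefined expression.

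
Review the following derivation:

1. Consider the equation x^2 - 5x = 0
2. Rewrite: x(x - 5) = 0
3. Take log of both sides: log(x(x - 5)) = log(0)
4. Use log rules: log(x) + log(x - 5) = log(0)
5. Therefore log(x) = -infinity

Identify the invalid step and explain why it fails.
Step 3: Take log of both sides: log(x(x - 5)) = log(0)

Step 3 takes the logarithm of both sides, resulting in log(0) on the right side. The logarithm is only defined for positive numbers; log(0) is undefined (approaches negative infinity). This operation is invalid.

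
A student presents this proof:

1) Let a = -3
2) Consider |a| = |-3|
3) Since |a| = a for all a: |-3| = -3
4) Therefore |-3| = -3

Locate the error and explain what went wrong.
Step 3: Since |a| = a for all a: |-3| = -3

Step 3 incorrectly states that |a| = a for all a. The correct definition is |a| = a when a >= 0, and |a| = -a when a < 0. Since -3 < 0, we have |-3| = -(-3) = 3, not -3.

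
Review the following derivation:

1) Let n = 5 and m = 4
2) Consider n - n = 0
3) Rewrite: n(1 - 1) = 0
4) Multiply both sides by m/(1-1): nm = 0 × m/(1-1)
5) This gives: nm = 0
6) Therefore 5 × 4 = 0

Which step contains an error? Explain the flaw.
Step 4: Multiply both sides by m/(1-1): nm = 0 × m/(1-1)

Step 4 multiplies both sides by m/(1-1). However, 1-1 = 0, so this is multiplication by m/0, which is undefined. We cannot multiply by an undefined expression.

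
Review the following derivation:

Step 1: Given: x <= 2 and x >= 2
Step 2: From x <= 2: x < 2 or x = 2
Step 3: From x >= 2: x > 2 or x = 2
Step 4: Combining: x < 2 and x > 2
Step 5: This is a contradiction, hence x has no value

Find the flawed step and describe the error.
Step 4: Combining: x < 2 and x > 2

Step 4 incorrectly combines the conditions. From x <= 2 and x >= 2, the intersection is x = 2. The error treats the 'or' cases as 'and' requirements. The correct conclusion is that x = 2 is the unique solution, not that no solution exists.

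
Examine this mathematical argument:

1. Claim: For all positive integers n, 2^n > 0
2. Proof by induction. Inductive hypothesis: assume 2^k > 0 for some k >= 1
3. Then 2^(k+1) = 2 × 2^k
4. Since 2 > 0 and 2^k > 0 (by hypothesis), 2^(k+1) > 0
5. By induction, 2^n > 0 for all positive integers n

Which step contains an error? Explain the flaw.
Step 5: By induction, 2^n > 0 for all positive integers n

Step 5 concludes the proof by induction, but no base case was ever established. A valid induction proof requires: (1) a base case proving 2^1 > 0, and (2) an inductive step showing IF 2^k > 0 THEN 2^(k+1) > 0. Steps 2-4 correctly establish the inductive step, but without the base case the conclusion in step 5 does not follow.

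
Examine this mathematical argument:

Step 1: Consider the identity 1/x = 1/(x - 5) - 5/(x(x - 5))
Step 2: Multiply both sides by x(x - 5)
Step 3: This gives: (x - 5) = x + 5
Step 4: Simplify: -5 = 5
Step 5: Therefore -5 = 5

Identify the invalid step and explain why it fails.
Step 3: This gives: (x - 5) = x + 5

Step 3 makes a sign error when clearing denominators. Multiplying -5/(x(x - 5)) by x(x - 5) gives -5, not +5. The correct result is (x - 5) = x - 5, which is trivially true, not (x - 5) = x + 5. (Step 1 is a valid identity: 1/(x - 5) - 5/(x(x - 5)) = (x - 5)/(x(x - 5)) = 1/x.)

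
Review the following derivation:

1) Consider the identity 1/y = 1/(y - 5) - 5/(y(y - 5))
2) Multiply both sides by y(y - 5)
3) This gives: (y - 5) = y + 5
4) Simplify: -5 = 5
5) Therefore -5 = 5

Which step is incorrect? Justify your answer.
Step 3: This gives: (y - 5) = y + 5

Step 3 makes a sign error when clearing denominators. Multiplying -5/(y(y - 5)) by y(y - 5) gives -5, not +5. The correct result is (y - 5) = y - 5, which is trivially true, not (y - 5) = y + 5. (Step 1 is a valid identity: 1/(y - 5) - 5/(y(y - 5)) = (y - 5)/(y(y - 5)) = 1/y.)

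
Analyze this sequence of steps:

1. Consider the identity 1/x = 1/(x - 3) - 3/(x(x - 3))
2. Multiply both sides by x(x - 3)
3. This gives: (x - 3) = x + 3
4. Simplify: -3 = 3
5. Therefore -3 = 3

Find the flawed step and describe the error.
Step 3: This gives: (x - 3) = x + 3

Step 3 makes a sign error when clearing denominators. Multiplying -3/(x(x - 3)) by x(x - 3) gives -3, not +3. The correct result is (x - 3) = x - 3, which is trivially true, not (x - 3) = x + 3. (Step 1 is a valid identity: 1/(x - 3) - 3/(x(x - 3)) = (x - 3)/(x(x - 3)) = 1/x.)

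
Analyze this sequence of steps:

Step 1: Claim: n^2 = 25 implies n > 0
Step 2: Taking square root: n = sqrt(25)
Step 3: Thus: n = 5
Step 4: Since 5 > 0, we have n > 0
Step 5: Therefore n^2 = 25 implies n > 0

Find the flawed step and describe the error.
Step 2: Taking square root: n = sqrt(25)

Step 2 takes the square root and assumes the positive root only. The equation n^2 = 25 actually has two solutions: n = 5 and n = -5. The proof silently assumes n > 0 without justification, then uses this assumption to conclude n > 0, which is circular. The counterexample n = -5 shows the claim is false.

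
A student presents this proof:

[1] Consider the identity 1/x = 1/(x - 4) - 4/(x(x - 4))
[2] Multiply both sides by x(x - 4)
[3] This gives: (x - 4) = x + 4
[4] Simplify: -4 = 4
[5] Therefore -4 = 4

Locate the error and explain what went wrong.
Step 3: This gives: (x - 4) = x + 4

Step 3 makes a sign error when clearing denominators. Multiplying -4/(x(x - 4)) by x(x - 4) gives -4, not +4. The correct result is (x - 4) = x - 4, which is trivially true, not (x - 4) = x + 4. (Step 1 is a valid identity: 1/(x - 4) - 4/(x(x - 4)) = (x - 4)/(x(x - 4)) = 1/x.)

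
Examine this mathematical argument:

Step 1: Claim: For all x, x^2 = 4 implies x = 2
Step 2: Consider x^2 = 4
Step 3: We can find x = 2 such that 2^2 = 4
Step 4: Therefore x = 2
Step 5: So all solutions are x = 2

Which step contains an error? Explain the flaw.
Step 4: Therefore x = 2

Step 4 incorrectly concludes that x = 2 is the only solution. The proof shows that x = 2 is A solution (existence), but does not show it is the ONLY solution (uniqueness). In fact, x = -2 is also a solution since (-2)^2 = 4. Finding one solution doesn't prove there are no others.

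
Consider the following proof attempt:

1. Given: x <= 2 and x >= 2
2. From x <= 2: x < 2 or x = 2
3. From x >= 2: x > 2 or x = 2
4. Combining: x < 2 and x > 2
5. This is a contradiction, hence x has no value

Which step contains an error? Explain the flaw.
Step 4: Combining: x < 2 and x > 2

Step 4 incorrectly combines the conditions. From x <= 2 and x >= 2, the intersection is x = 2. The error treats the 'or' cases as 'and' requirements. The correct conclusion is that x = 2 is the unique solution, not that no solution exists.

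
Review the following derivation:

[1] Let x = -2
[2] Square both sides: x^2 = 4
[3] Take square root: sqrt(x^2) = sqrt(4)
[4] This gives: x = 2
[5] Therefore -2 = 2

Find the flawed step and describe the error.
Step 4: This gives: x = 2

Step 4 incorrectly states that sqrt(x^2) = x. The correct identity is sqrt(x^2) = |x|. Since x = -2 < 0, we have sqrt(x^2) = |-2| = 2, not x = -2.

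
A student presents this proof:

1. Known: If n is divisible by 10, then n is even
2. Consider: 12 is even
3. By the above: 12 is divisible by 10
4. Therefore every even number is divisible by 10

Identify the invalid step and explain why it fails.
Step 3: By the above: 12 is divisible by 10

Step 3 commits the fallacy of affirming the consequent. The known fact 'divisible by 10 → even' does NOT imply 'even → divisible by 10'. That would be the converse, which is false. For example, 12 is even but 12 ÷ 10 = 1.20, which is not an integer.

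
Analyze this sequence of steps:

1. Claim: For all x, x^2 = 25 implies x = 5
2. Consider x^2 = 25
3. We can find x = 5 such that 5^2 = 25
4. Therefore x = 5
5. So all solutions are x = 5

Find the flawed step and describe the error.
Step 4: Therefore x = 5

Step 4 incorrectly concludes that x = 5 is the only solution. The proof shows that x = 5 is A solution (existence), but does not show it is the ONLY solution (uniqueness). In fact, x = -5 is also a solution since (-5)^2 = 25. Finding one solution doesn't prove there are no others.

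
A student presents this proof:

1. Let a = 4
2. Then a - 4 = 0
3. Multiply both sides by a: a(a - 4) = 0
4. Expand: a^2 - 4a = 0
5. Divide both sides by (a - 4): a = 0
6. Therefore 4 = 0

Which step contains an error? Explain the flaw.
Step 5: Divide both sides by (a - 4): a = 0

Step 5 divides both sides by (a - 4). However, since a = 4, we have (a - 4) = 0. Division by zero is undefined, making this step invalid.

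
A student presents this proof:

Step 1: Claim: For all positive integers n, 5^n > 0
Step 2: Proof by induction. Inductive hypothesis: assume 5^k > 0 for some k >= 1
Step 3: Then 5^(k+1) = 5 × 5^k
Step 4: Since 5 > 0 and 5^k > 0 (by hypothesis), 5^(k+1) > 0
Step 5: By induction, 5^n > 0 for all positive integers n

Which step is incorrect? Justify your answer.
Step 5: By induction, 5^n > 0 for all positive integers n

Step 5 concludes the proof by induction, but no base case was ever established. A valid induction proof requires: (1) a base case proving 5^1 > 0, and (2) an inductive step showing IF 5^k > 0 THEN 5^(k+1) > 0. Steps 2-4 correctly establish the inductive step, but without the base case the conclusion in step 5 does not follow.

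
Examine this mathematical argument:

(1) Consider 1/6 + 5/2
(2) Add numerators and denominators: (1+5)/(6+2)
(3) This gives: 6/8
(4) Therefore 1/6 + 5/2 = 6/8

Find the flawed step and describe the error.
Step 2: Add numerators and denominators: (1+5)/(6+2)

Step 2 incorrectly adds fractions by separately adding numerators and denominators. This is wrong. The correct method requires a common denominator: 1/6 + 5/2 = (1×2 + 5×6)/(6×2) = 32/12 = 8/3. The method used gives 6/8, which is different.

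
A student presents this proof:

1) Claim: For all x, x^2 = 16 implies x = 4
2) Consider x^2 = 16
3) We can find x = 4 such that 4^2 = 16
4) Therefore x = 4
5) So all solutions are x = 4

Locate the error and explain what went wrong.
Step 4: Therefore x = 4

Step 4 incorrectly concludes that x = 4 is the only solution. The proof shows that x = 4 is A solution (existence), but does not show it is the ONLY solution (uniqueness). In fact, x = -4 is also a solution since (-4)^2 = 16. Finding one solution doesn't prove there are no others.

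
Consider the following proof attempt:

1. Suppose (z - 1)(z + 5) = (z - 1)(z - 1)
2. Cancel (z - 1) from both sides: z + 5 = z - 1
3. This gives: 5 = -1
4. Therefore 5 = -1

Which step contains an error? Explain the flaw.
Step 2: Cancel (z - 1) from both sides: z + 5 = z - 1

Step 2 cancels (z - 1) from both sides. This is only valid if (z - 1) ≠ 0, i.e., z ≠ 1. When z = 1, both sides equal zero regardless of the other factors. The correct approach requires considering z = 1 as a separate case.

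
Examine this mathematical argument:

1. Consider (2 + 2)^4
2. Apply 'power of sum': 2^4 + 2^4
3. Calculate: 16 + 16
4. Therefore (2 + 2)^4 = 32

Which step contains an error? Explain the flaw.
Step 2: Apply 'power of sum': 2^4 + 2^4

Step 2 incorrectly applies a non-existent rule '(a+b)^n = a^n + b^n'. This is false in general. The correct expansion uses the binomial theorem. The actual value is (2 + 2)^4 = 4^4 = 256, not 32.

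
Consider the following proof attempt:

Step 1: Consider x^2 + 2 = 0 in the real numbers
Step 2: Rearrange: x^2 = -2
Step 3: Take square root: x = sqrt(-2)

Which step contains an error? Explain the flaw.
Step 3: Take square root: x = sqrt(-2)

Step 3 takes the square root of -2, which is negative. In the real number system, the square root of a negative number is undefined. The equation x^2 + 2 = 0 has no real solutions. Square roots of negative numbers only exist in the complex numbers.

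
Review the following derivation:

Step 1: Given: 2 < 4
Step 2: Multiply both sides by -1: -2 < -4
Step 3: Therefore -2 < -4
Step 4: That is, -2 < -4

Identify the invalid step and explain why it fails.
Step 2: Multiply both sides by -1: -2 < -4

Step 2 multiplies both sides by -1 but fails to reverse the inequality sign. When multiplying (or dividing) an inequality by a negative number, the direction must be reversed. Since 2 < 4, we should get -2 > -4, i.e., -2 > -4.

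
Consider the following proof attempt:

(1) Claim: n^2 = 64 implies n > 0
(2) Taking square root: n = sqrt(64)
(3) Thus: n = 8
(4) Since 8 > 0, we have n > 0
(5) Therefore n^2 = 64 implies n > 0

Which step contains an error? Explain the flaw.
Step 2: Taking square root: n = sqrt(64)

Step 2 takes the square root and assumes the positive root only. The equation n^2 = 64 actually has two solutions: n = 8 and n = -8. The proof silently assumes n > 0 without justification, then uses this assumption to conclude n > 0, which is circular. The counterexample n = -8 shows the claim is false.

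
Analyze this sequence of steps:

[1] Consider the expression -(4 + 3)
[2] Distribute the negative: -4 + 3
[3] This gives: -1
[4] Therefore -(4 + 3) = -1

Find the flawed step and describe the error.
Step 2: Distribute the negative: -4 + 3

Step 2 incorrectly distributes the negative sign. The correct distribution is -(4 + 3) = -4 - 3 = -7. The negative must be applied to both terms, not just the first. The error treats -(4 + 3) as -4 + 3, which equals -1 instead of -7.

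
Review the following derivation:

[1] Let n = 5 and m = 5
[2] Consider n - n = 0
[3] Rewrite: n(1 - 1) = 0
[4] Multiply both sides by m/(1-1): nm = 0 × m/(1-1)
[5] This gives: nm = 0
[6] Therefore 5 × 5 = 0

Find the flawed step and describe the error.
Step 4: Multiply both sides by m/(1-1): nm = 0 × m/(1-1)

Step 4 multiplies both sides by m/(1-1). However, 1-1 = 0, so this is multiplication by m/0, which is undefined. We cannot multiply by an undefined expression.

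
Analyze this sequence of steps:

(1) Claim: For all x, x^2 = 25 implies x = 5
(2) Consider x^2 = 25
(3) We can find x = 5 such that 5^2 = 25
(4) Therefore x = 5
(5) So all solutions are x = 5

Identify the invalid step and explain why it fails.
Step 4: Therefore x = 5

Step 4 incorrectly concludes that x = 5 is the only solution. The proof shows that x = 5 is A solution (existence), but does not show it is the ONLY solution (uniqueness). In fact, x = -5 is also a solution since (-5)^2 = 25. Finding one solution doesn't prove there are no others.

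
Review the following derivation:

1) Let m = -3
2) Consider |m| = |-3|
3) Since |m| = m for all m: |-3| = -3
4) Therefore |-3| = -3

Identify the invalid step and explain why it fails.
Step 3: Since |m| = m for all m: |-3| = -3

Step 3 incorrectly states that |m| = m for all m. The correct definition is |m| = m when m >= 0, and |m| = -m when m < 0. Since -3 < 0, we have |-3| = -(-3) = 3, not -3.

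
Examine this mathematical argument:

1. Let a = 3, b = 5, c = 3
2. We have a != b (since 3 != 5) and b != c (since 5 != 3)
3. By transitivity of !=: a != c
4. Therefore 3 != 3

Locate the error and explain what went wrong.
Step 3: By transitivity of !=: a != c

Step 3 incorrectly applies transitivity to the '!=' relation. Transitivity states: if a R b and b R c, then a R c. However, '!=' is not transitive. Counterexample: 3 != 5 and 5 != 3, but 3 = 3 (both equal 3). Transitivity holds for relations like <, <=, =, but not for !=.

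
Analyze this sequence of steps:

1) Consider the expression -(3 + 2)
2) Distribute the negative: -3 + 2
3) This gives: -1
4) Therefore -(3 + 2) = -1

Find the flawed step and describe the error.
Step 2: Distribute the negative: -3 + 2

Step 2 incorrectly distributes the negative sign. The correct distribution is -(3 + 2) = -3 - 2 = -5. The negative must be applied to both terms, not just the first. The error treats -(3 + 2) as -3 + 2, which equals -1 instead of -5.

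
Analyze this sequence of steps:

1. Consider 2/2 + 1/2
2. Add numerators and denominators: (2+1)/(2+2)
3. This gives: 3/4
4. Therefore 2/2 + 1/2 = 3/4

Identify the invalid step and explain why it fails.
Step 2: Add numerators and denominators: (2+1)/(2+2)

Step 2 incorrectly adds fractions by separately adding numerators and denominators. This is wrong. The correct method requires a common denominator: 2/2 + 1/2 = (2×2 + 1×2)/(2×2) = 6/4 = 3/2. The method used gives 3/4, which is different.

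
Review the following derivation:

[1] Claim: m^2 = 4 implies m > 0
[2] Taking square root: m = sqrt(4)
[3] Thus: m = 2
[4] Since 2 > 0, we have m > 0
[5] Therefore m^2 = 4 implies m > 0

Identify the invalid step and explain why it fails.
Step 2: Taking square root: m = sqrt(4)

Step 2 takes the square root and assumes the positive root only. The equation m^2 = 4 actually has two solutions: m = 2 and m = -2. The proof silently assumes m > 0 without justification, then uses this assumption to conclude m > 0, which is circular. The counterexample m = -2 shows the claim is false.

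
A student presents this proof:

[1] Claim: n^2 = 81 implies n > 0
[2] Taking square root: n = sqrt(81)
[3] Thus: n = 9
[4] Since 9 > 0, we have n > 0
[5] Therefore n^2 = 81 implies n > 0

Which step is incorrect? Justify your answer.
Step 2: Taking square root: n = sqrt(81)

Step 2 takes the square root and assumes the positive root only. The equation n^2 = 81 actually has two solutions: n = 9 and n = -9. The proof silently assumes n > 0 without justification, then uses this assumption to conclude n > 0, which is circular. The counterexample n = -9 shows the claim is false.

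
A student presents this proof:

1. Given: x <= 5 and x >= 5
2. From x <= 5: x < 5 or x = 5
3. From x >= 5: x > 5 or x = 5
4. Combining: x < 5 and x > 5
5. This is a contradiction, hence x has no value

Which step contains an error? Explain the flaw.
Step 4: Combining: x < 5 and x > 5

Step 4 incorrectly combines the conditions. From x <= 5 and x >= 5, the intersection is x = 5. The error treats the 'or' cases as 'and' requirements. The correct conclusion is that x = 5 is the unique solution, not that no solution exists.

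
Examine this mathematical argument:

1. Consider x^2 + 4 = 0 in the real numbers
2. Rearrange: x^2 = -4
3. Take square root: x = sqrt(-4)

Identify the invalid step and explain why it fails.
Step 3: Take square root: x = sqrt(-4)

Step 3 takes the square root of -4, which is negative. In the real number system, the square root of a negative number is undefined. The equation x^2 + 4 = 0 has no real solutions. Square roots of negative numbers only exist in the complex numbers.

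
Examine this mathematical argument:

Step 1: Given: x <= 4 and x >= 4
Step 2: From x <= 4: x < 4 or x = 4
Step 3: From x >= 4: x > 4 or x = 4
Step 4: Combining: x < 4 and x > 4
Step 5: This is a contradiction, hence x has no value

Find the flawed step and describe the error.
Step 4: Combining: x < 4 and x > 4

Step 4 incorrectly combines the conditions. From x <= 4 and x >= 4, the intersection is x = 4. The error treats the 'or' cases as 'and' requirements. The correct conclusion is that x = 4 is the unique solution, not that no solution exists.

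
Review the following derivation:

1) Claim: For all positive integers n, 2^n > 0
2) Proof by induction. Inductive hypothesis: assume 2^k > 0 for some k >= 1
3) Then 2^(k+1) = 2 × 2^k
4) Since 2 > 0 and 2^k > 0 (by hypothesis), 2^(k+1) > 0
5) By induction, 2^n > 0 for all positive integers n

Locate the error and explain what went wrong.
Step 5: By induction, 2^n > 0 for all positive integers n

Step 5 concludes the proof by induction, but no base case was ever established. A valid induction proof requires: (1) a base case proving 2^1 > 0, and (2) an inductive step showing IF 2^k > 0 THEN 2^(k+1) > 0. Steps 2-4 correctly establish the inductive step, but without the base case the conclusion in step 5 does not follow.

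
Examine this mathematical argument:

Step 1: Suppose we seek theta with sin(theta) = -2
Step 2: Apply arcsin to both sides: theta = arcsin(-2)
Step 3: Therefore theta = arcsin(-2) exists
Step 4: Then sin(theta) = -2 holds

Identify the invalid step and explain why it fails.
Step 2: Apply arcsin to both sides: theta = arcsin(-2)

Step 2 applies arcsin to -2. However, arcsin(x) is only defined for x in [-1, 1] because sin(theta) can only produce values in that range. Since |-2| > 1, arcsin(-2) is undefined. There is no angle whose sine equals -2.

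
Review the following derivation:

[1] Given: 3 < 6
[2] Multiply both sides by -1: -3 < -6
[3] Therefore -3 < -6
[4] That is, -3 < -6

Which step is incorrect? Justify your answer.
Step 2: Multiply both sides by -1: -3 < -6

Step 2 multiplies both sides by -1 but fails to reverse the inequality sign. When multiplying (or dividing) an inequality by a negative number, the direction must be reversed. Since 3 < 6, we should get -3 > -6, i.e., -3 > -6.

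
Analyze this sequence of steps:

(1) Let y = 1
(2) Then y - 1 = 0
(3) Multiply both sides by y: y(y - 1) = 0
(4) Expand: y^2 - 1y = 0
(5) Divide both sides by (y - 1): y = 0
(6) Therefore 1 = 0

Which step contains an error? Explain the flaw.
Step 5: Divide both sides by (y - 1): y = 0

Step 5 divides both sides by (y - 1). However, since y = 1, we have (y - 1) = 0. Division by zero is undefined, making this step invalid.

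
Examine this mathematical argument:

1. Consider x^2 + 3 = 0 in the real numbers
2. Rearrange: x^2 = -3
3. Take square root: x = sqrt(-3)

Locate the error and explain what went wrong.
Step 3: Take square root: x = sqrt(-3)

Step 3 takes the square root of -3, which is negative. In the real number system, the square root of a negative number is undefined. The equation x^2 + 3 = 0 has no real solutions. Square roots of negative numbers only exist in the complex numbers.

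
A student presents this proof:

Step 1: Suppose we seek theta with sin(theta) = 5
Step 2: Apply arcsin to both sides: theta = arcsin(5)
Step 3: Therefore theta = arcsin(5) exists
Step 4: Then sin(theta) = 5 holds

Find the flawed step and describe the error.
Step 2: Apply arcsin to both sides: theta = arcsin(5)

Step 2 applies arcsin to 5. However, arcsin(x) is only defined for x in [-1, 1] because sin(theta) can only produce values in that range. Since |5| > 1, arcsin(5) is undefined. There is no angle whose sine equals 5.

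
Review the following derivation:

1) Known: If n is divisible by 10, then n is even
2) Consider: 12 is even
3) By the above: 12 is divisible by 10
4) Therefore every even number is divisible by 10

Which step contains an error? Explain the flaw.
Step 3: By the above: 12 is divisible by 10

Step 3 commits the fallacy of affirming the consequent. The known fact 'divisible by 10 → even' does NOT imply 'even → divisible by 10'. That would be the converse, which is false. For example, 12 is even but 12 ÷ 10 = 1.20, which is not an integer.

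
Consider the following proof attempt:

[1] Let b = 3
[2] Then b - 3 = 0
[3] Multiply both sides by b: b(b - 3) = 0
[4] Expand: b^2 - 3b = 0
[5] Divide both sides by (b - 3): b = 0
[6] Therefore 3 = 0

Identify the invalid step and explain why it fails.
Step 5: Divide both sides by (b - 3): b = 0

Step 5 divides both sides by (b - 3). However, since b = 3, we have (b - 3) = 0. Division by zero is undefined, making this step invalid.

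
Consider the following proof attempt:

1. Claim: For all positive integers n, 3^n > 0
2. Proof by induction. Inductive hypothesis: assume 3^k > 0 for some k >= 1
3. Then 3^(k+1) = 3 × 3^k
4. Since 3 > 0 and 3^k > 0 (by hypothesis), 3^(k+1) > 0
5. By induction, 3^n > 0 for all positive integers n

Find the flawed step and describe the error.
Step 5: By induction, 3^n > 0 for all positive integers n

Step 5 concludes the proof by induction, but no base case was ever established. A valid induction proof requires: (1) a base case proving 3^1 > 0, and (2) an inductive step showing IF 3^k > 0 THEN 3^(k+1) > 0. Steps 2-4 correctly establish the inductive step, but without the base case the conclusion in step 5 does not follow.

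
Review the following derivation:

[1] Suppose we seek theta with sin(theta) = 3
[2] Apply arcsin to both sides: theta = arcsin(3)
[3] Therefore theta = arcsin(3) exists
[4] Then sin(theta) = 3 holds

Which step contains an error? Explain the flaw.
Step 2: Apply arcsin to both sides: theta = arcsin(3)

Step 2 applies arcsin to 3. However, arcsin(x) is only defined for x in [-1, 1] because sin(theta) can only produce values in that range. Since |3| > 1, arcsin(3) is undefined. There is no angle whose sine equals 3.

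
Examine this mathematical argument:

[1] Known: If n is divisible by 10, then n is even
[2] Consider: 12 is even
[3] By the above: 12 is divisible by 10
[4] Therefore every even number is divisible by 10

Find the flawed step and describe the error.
Step 3: By the above: 12 is divisible by 10

Step 3 commits the fallacy of affirming the consequent. The known fact 'divisible by 10 → even' does NOT imply 'even → divisible by 10'. That would be the converse, which is false. For example, 12 is even but 12 ÷ 10 = 1.20, which is not an integer.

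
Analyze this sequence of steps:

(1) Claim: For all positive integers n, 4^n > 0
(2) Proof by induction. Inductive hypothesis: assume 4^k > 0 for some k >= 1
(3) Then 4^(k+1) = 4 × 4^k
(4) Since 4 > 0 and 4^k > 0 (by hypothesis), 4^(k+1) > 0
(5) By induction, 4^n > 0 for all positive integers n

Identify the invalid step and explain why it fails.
Step 5: By induction, 4^n > 0 for all positive integers n

Step 5 concludes the proof by induction, but no base case was ever established. A valid induction proof requires: (1) a base case proving 4^1 > 0, and (2) an inductive step showing IF 4^k > 0 THEN 4^(k+1) > 0. Steps 2-4 correctly establish the inductive step, but without the base case the conclusion in step 5 does not follow.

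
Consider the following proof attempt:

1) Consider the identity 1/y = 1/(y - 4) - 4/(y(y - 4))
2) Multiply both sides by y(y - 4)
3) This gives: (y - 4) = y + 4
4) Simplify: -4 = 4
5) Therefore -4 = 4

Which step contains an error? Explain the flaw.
Step 3: This gives: (y - 4) = y + 4

Step 3 makes a sign error when clearing denominators. Multiplying -4/(y(y - 4)) by y(y - 4) gives -4, not +4. The correct result is (y - 4) = y - 4, which is trivially true, not (y - 4) = y + 4. (Step 1 is a valid identity: 1/(y - 4) - 4/(y(y - 4)) = (y - 4)/(y(y - 4)) = 1/y.)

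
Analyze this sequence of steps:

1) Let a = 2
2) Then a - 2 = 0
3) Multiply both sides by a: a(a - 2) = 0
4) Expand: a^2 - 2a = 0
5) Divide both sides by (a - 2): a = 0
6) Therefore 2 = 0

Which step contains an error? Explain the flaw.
Step 5: Divide both sides by (a - 2): a = 0

Step 5 divides both sides by (a - 2). However, since a = 2, we have (a - 2) = 0. Division by zero is undefined, making this step invalid.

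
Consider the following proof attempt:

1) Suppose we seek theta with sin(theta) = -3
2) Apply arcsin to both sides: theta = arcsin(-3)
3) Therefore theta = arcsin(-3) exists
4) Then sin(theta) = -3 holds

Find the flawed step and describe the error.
Step 2: Apply arcsin to both sides: theta = arcsin(-3)

Step 2 applies arcsin to -3. However, arcsin(x) is only defined for x in [-1, 1] because sin(theta) can only produce values in that range. Since |-3| > 1, arcsin(-3) is undefined. There is no angle whose sine equals -3.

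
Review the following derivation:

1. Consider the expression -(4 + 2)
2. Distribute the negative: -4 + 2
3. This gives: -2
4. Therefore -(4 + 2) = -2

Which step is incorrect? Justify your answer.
Step 2: Distribute the negative: -4 + 2

Step 2 incorrectly distributes the negative sign. The correct distribution is -(4 + 2) = -4 - 2 = -6. The negative must be applied to both terms, not just the first. The error treats -(4 + 2) as -4 + 2, which equals -2 instead of -6.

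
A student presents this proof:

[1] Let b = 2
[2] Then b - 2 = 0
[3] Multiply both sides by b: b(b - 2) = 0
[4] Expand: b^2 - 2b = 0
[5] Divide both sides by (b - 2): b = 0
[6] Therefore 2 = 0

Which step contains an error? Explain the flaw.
Step 5: Divide both sides by (b - 2): b = 0

Step 5 divides both sides by (b - 2). However, since b = 2, we have (b - 2) = 0. Division by zero is undefined, making this step invalid.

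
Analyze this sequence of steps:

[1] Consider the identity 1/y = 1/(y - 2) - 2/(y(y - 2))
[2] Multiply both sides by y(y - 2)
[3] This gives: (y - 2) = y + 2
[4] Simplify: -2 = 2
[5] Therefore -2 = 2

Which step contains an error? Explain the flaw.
Step 3: This gives: (y - 2) = y + 2

Step 3 makes a sign error when clearing denominators. Multiplying -2/(y(y - 2)) by y(y - 2) gives -2, not +2. The correct result is (y - 2) = y - 2, which is trivially true, not (y - 2) = y + 2. (Step 1 is a valid identity: 1/(y - 2) - 2/(y(y - 2)) = (y - 2)/(y(y - 2)) = 1/y.)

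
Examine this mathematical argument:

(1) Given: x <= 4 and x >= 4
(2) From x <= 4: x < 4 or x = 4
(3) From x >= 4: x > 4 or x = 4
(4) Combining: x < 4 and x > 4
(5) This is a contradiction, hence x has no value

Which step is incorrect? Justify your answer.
Step 4: Combining: x < 4 and x > 4

Step 4 incorrectly combines the conditions. From x <= 4 and x >= 4, the intersection is x = 4. The error treats the 'or' cases as 'and' requirements. The correct conclusion is that x = 4 is the unique solution, not that no solution exists.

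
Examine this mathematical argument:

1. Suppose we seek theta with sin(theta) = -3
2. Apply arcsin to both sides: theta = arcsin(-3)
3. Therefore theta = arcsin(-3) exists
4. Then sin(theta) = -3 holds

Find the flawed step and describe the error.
Step 2: Apply arcsin to both sides: theta = arcsin(-3)

Step 2 applies arcsin to -3. However, arcsin(x) is only defined for x in [-1, 1] because sin(theta) can only produce values in that range. Since |-3| > 1, arcsin(-3) is undefined. There is no angle whose sine equals -3.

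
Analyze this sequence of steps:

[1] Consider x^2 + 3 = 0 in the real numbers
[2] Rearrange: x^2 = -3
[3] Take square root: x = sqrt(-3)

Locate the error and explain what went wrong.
Step 3: Take square root: x = sqrt(-3)

Step 3 takes the square root of -3, which is negative. In the real number system, the square root of a negative number is undefined. The equation x^2 + 3 = 0 has no real solutions. Square roots of negative numbers only exist in the complex numbers.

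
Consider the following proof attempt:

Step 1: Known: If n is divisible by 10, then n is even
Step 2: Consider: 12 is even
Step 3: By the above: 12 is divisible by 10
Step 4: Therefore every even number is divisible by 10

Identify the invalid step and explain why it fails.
Step 3: By the above: 12 is divisible by 10

Step 3 commits the fallacy of affirming the consequent. The known fact 'divisible by 10 → even' does NOT imply 'even → divisible by 10'. That would be the converse, which is false. For example, 12 is even but 12 ÷ 10 = 1.20, which is not an integer.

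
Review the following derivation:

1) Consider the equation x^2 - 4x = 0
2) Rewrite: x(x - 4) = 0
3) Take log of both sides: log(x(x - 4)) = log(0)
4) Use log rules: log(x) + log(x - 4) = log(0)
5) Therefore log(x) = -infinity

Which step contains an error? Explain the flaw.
Step 3: Take log of both sides: log(x(x - 4)) = log(0)

Step 3 takes the logarithm of both sides, resulting in log(0) on the right side. The logarithm is only defined for positive numbers; log(0) is undefined (approaches negative infinity). This operation is invalid.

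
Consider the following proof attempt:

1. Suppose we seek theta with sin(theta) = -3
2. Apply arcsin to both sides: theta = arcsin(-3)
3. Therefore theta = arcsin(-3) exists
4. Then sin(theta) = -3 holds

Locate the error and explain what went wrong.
Step 2: Apply arcsin to both sides: theta = arcsin(-3)

Step 2 applies arcsin to -3. However, arcsin(x) is only defined for x in [-1, 1] because sin(theta) can only produce values in that range. Since |-3| > 1, arcsin(-3) is undefined. There is no angle whose sine equals -3.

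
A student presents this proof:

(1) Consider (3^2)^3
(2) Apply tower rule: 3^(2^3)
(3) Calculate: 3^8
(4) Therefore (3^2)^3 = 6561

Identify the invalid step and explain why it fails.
Step 2: Apply tower rule: 3^(2^3)

Step 2 incorrectly states that (a^b)^c = a^(b^c). The correct rule is (a^b)^c = a^(b×c). The actual value is (3^2)^3 = 3^6 = 729, not 3^8 = 6561.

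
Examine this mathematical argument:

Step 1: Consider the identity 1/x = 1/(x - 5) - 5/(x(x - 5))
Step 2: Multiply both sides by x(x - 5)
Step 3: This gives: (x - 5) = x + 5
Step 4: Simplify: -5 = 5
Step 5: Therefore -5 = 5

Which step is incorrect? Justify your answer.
Step 3: This gives: (x - 5) = x + 5

Step 3 makes a sign error when clearing denominators. Multiplying -5/(x(x - 5)) by x(x - 5) gives -5, not +5. The correct result is (x - 5) = x - 5, which is trivially true, not (x - 5) = x + 5. (Step 1 is a valid identity: 1/(x - 5) - 5/(x(x - 5)) = (x - 5)/(x(x - 5)) = 1/x.)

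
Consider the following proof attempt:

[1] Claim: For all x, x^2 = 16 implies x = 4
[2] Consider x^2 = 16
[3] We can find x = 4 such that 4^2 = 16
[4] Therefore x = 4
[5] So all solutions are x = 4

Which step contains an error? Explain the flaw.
Step 4: Therefore x = 4

Step 4 incorrectly concludes that x = 4 is the only solution. The proof shows that x = 4 is A solution (existence), but does not show it is the ONLY solution (uniqueness). In fact, x = -4 is also a solution since (-4)^2 = 16. Finding one solution doesn't prove there are no others.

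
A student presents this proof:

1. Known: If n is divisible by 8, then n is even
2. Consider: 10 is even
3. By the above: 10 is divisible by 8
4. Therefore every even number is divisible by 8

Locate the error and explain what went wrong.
Step 3: By the above: 10 is divisible by 8

Step 3 commits the fallacy of affirming the consequent. The known fact 'divisible by 8 → even' does NOT imply 'even → divisible by 8'. That would be the converse, which is false. For example, 10 is even but 10 ÷ 8 = 1.25, which is not an integer.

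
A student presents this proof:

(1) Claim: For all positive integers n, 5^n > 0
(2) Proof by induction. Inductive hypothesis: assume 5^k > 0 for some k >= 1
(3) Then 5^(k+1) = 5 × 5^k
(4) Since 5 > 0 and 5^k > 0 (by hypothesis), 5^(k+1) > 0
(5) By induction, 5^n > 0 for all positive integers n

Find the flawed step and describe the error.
Step 5: By induction, 5^n > 0 for all positive integers n

Step 5 concludes the proof by induction, but no base case was ever established. A valid induction proof requires: (1) a base case proving 5^1 > 0, and (2) an inductive step showing IF 5^k > 0 THEN 5^(k+1) > 0. Steps 2-4 correctly establish the inductive step, but without the base case the conclusion in step 5 does not follow.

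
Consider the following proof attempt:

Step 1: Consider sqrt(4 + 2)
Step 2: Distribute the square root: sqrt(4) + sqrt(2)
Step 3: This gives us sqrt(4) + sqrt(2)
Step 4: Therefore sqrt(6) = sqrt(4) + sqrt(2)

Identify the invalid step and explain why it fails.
Step 2: Distribute the square root: sqrt(4) + sqrt(2)

Step 2 incorrectly 'distributes' the square root over addition. The square root function does not distribute: sqrt(a + b) ≠ sqrt(a) + sqrt(b). In fact, sqrt(4 + 2) = sqrt(6) ≈ 2.4495, while sqrt(4) + sqrt(2) ≈ 3.4142.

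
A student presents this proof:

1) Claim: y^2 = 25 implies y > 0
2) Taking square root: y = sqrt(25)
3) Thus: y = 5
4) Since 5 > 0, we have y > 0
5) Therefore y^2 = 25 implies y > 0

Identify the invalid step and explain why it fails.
Step 2: Taking square root: y = sqrt(25)

Step 2 takes the square root and assumes the positive root only. The equation y^2 = 25 actually has two solutions: y = 5 and y = -5. The proof silently assumes y > 0 without justification, then uses this assumption to conclude y > 0, which is circular. The counterexample y = -5 shows the claim is false.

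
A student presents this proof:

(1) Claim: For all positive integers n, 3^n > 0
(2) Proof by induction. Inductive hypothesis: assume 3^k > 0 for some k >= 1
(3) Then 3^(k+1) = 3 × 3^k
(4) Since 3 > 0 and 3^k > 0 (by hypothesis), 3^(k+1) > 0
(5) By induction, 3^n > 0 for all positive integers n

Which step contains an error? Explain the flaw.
Step 5: By induction, 3^n > 0 for all positive integers n

Step 5 concludes the proof by induction, but no base case was ever established. A valid induction proof requires: (1) a base case proving 3^1 > 0, and (2) an inductive step showing IF 3^k > 0 THEN 3^(k+1) > 0. Steps 2-4 correctly establish the inductive step, but without the base case the conclusion in step 5 does not follow.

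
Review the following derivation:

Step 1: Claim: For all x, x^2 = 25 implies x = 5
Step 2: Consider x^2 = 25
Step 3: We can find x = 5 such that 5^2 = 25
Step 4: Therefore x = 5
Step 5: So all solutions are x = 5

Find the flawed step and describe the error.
Step 4: Therefore x = 5

Step 4 incorrectly concludes that x = 5 is the only solution. The proof shows that x = 5 is A solution (existence), but does not show it is the ONLY solution (uniqueness). In fact, x = -5 is also a solution since (-5)^2 = 25. Finding one solution doesn't prove there are no others.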